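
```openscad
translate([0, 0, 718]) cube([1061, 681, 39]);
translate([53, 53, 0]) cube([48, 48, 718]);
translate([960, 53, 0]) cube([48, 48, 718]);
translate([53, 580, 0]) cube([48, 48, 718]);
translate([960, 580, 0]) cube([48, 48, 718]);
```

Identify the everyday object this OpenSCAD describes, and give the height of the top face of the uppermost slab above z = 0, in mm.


A table. The table height is 757 mm.

A 1061×681×39 slab sits at z = 718 on four 48 mm square posts — a table. The top surface is at 718 + 39 = 757 mm.


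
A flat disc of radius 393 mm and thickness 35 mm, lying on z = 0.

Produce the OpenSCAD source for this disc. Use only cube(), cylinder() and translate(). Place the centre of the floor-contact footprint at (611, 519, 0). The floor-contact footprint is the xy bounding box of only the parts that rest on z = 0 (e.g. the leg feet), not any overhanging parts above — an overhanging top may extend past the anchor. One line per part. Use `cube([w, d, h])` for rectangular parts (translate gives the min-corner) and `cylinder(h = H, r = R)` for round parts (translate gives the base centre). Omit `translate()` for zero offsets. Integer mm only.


translate([611, 519, 0]) cylinder(h = 35, r = 393);


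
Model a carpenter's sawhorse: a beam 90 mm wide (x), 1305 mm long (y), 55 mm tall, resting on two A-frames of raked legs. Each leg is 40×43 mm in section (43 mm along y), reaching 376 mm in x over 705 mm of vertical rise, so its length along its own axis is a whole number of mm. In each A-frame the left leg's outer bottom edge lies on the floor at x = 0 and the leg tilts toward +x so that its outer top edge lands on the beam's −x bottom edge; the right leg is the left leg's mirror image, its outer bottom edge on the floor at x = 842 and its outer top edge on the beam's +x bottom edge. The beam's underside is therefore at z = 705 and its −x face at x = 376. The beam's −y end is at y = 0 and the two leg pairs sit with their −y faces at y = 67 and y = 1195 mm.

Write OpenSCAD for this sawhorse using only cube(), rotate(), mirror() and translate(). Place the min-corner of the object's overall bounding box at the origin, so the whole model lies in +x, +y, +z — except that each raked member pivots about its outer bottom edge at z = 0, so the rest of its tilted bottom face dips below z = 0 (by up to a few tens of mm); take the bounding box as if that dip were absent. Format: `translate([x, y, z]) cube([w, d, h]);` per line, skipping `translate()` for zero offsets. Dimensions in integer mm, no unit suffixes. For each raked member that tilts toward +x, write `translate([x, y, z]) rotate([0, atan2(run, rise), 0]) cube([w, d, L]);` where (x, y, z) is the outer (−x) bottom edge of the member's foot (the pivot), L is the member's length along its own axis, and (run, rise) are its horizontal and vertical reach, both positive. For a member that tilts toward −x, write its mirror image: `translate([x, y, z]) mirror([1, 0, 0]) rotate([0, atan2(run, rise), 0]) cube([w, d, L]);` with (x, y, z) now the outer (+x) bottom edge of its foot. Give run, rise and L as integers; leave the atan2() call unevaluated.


translate([376, 0, 705]) cube([90, 1305, 55]);
translate([0, 67, 0]) rotate([0, atan2(376, 705), 0]) cube([40, 43, 799]);
translate([842, 67, 0]) mirror([1, 0, 0]) rotate([0, atan2(376, 705), 0]) cube([40, 43, 799]);
translate([0, 1195, 0]) rotate([0, atan2(376, 705), 0]) cube([40, 43, 799]);
translate([842, 1195, 0]) mirror([1, 0, 0]) rotate([0, atan2(376, 705), 0]) cube([40, 43, 799]);


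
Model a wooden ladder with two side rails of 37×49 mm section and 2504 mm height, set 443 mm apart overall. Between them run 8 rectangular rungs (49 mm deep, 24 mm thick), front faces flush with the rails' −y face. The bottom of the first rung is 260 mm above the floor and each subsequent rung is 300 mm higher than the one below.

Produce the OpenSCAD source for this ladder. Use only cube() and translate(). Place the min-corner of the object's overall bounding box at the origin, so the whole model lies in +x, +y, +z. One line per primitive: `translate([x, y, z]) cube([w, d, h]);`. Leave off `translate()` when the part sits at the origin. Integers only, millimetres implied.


cube([37, 49, 2504]);
translate([406, 0, 0]) cube([37, 49, 2504]);
translate([37, 0, 260]) cube([369, 49, 24]);
translate([37, 0, 560]) cube([369, 49, 24]);
translate([37, 0, 860]) cube([369, 49, 24]);
translate([37, 0, 1160]) cube([369, 49, 24]);
translate([37, 0, 1460]) cube([369, 49, 24]);
translate([37, 0, 1760]) cube([369, 49, 24]);
translate([37, 0, 2060]) cube([369, 49, 24]);
translate([37, 0, 2360]) cube([369, 49, 24]);


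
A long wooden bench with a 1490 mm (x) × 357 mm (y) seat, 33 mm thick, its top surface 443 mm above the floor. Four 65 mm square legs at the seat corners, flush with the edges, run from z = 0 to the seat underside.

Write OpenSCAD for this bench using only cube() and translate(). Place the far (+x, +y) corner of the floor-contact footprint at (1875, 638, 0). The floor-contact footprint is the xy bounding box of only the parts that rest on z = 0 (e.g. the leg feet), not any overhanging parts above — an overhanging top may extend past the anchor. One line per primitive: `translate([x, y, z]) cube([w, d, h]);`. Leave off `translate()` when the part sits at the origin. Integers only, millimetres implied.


translate([385, 281, 410]) cube([1490, 357, 33]);
translate([385, 281, 0]) cube([65, 65, 410]);
translate([385, 573, 0]) cube([65, 65, 410]);
translate([1810, 281, 0]) cube([65, 65, 410]);
translate([1810, 573, 0]) cube([65, 65, 410]);


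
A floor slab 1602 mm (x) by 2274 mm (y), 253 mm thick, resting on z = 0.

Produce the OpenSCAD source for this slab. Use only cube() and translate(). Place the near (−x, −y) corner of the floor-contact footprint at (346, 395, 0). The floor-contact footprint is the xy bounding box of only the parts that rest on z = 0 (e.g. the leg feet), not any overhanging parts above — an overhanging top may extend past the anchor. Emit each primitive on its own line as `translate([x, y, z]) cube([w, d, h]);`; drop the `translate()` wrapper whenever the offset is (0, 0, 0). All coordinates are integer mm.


translate([346, 395, 0]) cube([1602, 2274, 253]);


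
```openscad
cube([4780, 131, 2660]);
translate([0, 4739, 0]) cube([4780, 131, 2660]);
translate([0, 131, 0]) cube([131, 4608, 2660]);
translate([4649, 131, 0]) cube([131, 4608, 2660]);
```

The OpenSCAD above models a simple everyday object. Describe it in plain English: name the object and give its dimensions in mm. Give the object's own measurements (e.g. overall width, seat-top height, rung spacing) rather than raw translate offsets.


The wall frame of a small rectangular building: four walls, each 2660 mm tall and 131 mm thick, enclosing a footprint 4780 mm (x) by 4870 mm (y) outside-to-outside, with no floor or roof. The front and back walls (the −y and +y sides) span the full width; the two side walls fit between them.


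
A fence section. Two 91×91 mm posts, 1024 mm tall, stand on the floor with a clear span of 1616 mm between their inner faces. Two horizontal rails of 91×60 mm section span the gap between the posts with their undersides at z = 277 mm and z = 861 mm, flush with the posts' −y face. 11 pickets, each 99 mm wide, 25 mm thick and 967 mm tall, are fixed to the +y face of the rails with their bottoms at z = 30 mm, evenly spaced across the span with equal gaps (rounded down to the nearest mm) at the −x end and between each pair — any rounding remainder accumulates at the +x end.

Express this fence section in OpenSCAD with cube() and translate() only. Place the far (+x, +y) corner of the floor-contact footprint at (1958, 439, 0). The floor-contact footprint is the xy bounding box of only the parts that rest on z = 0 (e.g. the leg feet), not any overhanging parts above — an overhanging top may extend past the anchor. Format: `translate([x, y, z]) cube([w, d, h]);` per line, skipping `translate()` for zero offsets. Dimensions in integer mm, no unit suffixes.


translate([160, 348, 0]) cube([91, 91, 1024]);
translate([1867, 348, 0]) cube([91, 91, 1024]);
translate([251, 348, 277]) cube([1616, 91, 60]);
translate([251, 348, 861]) cube([1616, 91, 60]);
translate([294, 439, 30]) cube([99, 25, 967]);
translate([436, 439, 30]) cube([99, 25, 967]);
translate([578, 439, 30]) cube([99, 25, 967]);
translate([720, 439, 30]) cube([99, 25, 967]);
translate([862, 439, 30]) cube([99, 25, 967]);
translate([1004, 439, 30]) cube([99, 25, 967]);
translate([1146, 439, 30]) cube([99, 25, 967]);
translate([1288, 439, 30]) cube([99, 25, 967]);
translate([1430, 439, 30]) cube([99, 25, 967]);
translate([1572, 439, 30]) cube([99, 25, 967]);
translate([1714, 439, 30]) cube([99, 25, 967]);


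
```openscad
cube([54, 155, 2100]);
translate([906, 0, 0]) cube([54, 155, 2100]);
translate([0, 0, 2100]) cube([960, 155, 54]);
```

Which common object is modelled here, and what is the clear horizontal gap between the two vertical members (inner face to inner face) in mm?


A door frame. The clear opening width is 852 mm.

Two 2100 mm tall posts with a header on top — a door frame. The left jamb is 54 mm wide at x = 0; the right jamb starts at x = 906. The clear opening is 906 − 54 = 852 mm.


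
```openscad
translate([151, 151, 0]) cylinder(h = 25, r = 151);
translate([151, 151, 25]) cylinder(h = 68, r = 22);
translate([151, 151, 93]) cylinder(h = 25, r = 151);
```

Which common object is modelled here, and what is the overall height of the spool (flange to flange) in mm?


A spool. The overall height is 118 mm.

Three coaxial cylinders, large–small–large — a spool. Two 25 mm flanges and a 68 mm core give 25 + 68 + 25 = 118 mm.


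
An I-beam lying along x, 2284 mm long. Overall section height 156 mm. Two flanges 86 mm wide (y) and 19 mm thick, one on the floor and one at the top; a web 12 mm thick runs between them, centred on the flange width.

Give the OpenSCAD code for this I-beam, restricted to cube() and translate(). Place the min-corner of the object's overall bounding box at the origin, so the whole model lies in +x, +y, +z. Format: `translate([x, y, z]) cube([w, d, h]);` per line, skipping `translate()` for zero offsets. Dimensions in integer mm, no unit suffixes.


cube([2284, 86, 19]);
translate([0, 37, 19]) cube([2284, 12, 118]);
translate([0, 0, 137]) cube([2284, 86, 19]);


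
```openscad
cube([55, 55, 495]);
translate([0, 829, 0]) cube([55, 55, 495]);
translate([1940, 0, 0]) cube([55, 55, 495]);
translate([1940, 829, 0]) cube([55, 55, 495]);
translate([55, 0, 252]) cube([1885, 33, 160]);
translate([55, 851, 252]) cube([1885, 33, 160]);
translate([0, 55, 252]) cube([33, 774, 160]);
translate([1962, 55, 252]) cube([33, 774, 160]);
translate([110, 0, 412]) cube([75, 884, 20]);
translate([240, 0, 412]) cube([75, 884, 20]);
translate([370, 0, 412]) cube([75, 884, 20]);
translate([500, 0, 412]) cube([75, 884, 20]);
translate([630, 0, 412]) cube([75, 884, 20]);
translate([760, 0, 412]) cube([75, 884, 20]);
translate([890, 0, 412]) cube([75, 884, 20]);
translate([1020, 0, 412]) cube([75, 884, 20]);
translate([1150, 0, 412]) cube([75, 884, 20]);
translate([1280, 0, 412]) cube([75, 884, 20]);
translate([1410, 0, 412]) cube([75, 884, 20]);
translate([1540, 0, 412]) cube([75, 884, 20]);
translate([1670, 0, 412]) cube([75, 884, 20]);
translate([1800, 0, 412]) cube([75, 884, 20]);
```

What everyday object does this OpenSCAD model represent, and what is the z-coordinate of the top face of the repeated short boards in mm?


A bed frame. The slat-top height is 432 mm.

Four posts, four rails, and a row of slats — a bed frame. Slats sit on the rails at z = 252 + 160 = 412; with slat thickness 20, the top is 432 mm.


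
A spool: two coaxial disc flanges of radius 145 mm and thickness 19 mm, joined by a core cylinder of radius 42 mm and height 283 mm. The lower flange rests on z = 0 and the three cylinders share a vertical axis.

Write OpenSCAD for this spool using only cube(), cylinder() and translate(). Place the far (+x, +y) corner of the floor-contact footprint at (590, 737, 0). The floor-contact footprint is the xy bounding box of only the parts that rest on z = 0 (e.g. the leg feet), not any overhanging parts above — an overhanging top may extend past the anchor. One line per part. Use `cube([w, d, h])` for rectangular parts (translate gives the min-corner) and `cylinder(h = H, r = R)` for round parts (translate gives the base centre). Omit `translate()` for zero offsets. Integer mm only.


translate([445, 592, 0]) cylinder(h = 19, r = 145);
translate([445, 592, 19]) cylinder(h = 283, r = 42);
translate([445, 592, 302]) cylinder(h = 19, r = 145);


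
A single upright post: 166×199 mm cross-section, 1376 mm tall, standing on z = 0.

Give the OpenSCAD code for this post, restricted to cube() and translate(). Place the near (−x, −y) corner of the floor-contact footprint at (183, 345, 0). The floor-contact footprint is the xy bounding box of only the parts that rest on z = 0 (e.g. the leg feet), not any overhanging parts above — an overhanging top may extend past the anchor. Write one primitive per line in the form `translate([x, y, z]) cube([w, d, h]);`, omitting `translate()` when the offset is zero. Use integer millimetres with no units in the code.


translate([183, 345, 0]) cube([166, 199, 1376]);


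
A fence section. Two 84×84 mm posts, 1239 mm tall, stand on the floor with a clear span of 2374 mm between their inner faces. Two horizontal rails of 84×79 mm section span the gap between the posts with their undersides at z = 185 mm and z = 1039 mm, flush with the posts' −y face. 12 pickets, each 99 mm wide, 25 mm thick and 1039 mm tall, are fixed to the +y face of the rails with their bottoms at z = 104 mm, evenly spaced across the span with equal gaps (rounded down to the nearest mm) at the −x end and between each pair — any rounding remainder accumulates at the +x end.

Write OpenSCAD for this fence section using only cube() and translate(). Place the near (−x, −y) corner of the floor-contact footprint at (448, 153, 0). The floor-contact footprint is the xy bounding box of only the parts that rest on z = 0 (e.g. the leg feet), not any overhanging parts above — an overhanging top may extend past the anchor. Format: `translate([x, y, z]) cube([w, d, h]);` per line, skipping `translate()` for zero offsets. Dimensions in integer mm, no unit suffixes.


translate([448, 153, 0]) cube([84, 84, 1239]);
translate([2906, 153, 0]) cube([84, 84, 1239]);
translate([532, 153, 185]) cube([2374, 84, 79]);
translate([532, 153, 1039]) cube([2374, 84, 79]);
translate([623, 237, 104]) cube([99, 25, 1039]);
translate([813, 237, 104]) cube([99, 25, 1039]);
translate([1003, 237, 104]) cube([99, 25, 1039]);
translate([1193, 237, 104]) cube([99, 25, 1039]);
translate([1383, 237, 104]) cube([99, 25, 1039]);
translate([1573, 237, 104]) cube([99, 25, 1039]);
translate([1763, 237, 104]) cube([99, 25, 1039]);
translate([1953, 237, 104]) cube([99, 25, 1039]);
translate([2143, 237, 104]) cube([99, 25, 1039]);
translate([2333, 237, 104]) cube([99, 25, 1039]);
translate([2523, 237, 104]) cube([99, 25, 1039]);
translate([2713, 237, 104]) cube([99, 25, 1039]);


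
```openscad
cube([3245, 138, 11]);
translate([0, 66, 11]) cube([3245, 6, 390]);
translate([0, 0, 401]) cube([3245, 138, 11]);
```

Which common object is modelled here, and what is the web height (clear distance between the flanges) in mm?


An I-beam. The web height is 390 mm.

Two wide flanges with a thin centred web — an I-beam. Overall 412 mm minus two 11 mm flanges gives a web of 412 − 2·11 = 390 mm.


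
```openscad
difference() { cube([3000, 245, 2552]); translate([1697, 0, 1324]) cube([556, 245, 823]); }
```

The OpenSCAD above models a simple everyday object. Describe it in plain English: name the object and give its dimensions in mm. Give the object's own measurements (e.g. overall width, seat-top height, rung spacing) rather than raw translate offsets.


A wall 3000 mm long (x), 245 mm thick (y), 2552 mm tall, with a rectangular window opening cut through it. The opening is 556 mm wide and 823 mm tall; its sill is at z = 1324 mm and its near (−x) edge is 1697 mm from the wall's −x end. The opening passes through the full wall thickness.


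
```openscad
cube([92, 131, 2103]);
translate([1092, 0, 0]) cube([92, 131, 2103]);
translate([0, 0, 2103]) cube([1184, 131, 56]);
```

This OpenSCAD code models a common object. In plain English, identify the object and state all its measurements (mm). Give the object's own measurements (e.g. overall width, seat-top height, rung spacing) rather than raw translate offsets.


A door frame. The clear opening is 1000 mm wide and 2103 mm high. Two 92 mm wide jambs, 131 mm deep, stand either side of the opening from the floor to the top of the opening. A 56 mm thick head sits across the top of both jambs, spanning the full outside width of the frame.


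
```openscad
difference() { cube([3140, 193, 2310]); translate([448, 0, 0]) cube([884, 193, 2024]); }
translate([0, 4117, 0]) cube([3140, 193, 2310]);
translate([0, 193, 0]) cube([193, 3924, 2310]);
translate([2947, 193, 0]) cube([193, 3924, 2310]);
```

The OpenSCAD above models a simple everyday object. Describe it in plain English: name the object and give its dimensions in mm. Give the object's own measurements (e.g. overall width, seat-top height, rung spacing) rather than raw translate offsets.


A single room: four walls, each 2310 mm tall and 193 mm thick, enclosing an outside footprint 3140×4310 mm (x × y), no floor or roof. The front and back walls (−y and +y sides) run the full x-width; the side walls fit between their inner faces. A door opening 884 mm wide and 2024 mm tall is cut through the front wall from the floor up, its −x edge 448 mm from the wall's −x end.


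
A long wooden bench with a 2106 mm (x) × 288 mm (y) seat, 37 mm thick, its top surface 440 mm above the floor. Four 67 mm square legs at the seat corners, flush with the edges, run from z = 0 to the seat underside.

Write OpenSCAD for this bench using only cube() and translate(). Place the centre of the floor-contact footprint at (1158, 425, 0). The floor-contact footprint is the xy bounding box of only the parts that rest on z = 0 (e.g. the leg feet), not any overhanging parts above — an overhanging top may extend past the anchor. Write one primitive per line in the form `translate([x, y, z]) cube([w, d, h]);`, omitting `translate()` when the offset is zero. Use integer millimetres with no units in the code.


translate([105, 281, 403]) cube([2106, 288, 37]);
translate([105, 281, 0]) cube([67, 67, 403]);
translate([105, 502, 0]) cube([67, 67, 403]);
translate([2144, 281, 0]) cube([67, 67, 403]);
translate([2144, 502, 0]) cube([67, 67, 403]);


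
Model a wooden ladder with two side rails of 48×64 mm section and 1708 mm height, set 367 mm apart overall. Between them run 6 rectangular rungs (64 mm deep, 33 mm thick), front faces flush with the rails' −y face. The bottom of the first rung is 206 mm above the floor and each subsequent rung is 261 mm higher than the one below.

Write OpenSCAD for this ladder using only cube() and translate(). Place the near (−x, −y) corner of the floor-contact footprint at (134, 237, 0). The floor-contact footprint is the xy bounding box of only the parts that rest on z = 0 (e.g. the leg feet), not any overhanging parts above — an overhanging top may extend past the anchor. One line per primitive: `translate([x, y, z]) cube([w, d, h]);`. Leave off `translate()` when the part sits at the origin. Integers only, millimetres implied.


translate([134, 237, 0]) cube([48, 64, 1708]);
translate([453, 237, 0]) cube([48, 64, 1708]);
translate([182, 237, 206]) cube([271, 64, 33]);
translate([182, 237, 467]) cube([271, 64, 33]);
translate([182, 237, 728]) cube([271, 64, 33]);
translate([182, 237, 989]) cube([271, 64, 33]);
translate([182, 237, 1250]) cube([271, 64, 33]);
translate([182, 237, 1511]) cube([271, 64, 33]);


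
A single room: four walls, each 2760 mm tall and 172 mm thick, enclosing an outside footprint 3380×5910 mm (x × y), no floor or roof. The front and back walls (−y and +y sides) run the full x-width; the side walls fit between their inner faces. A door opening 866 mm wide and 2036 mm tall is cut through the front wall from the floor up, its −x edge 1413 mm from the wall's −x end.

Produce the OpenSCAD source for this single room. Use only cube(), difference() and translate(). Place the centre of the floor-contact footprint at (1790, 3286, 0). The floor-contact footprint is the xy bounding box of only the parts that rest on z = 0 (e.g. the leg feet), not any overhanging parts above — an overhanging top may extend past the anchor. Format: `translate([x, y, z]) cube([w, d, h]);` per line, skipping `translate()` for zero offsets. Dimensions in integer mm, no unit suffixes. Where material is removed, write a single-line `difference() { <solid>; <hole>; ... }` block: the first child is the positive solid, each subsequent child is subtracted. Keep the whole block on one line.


difference() { translate([100, 331, 0]) cube([3380, 172, 2760]); translate([1513, 331, 0]) cube([866, 172, 2036]); }
translate([100, 6069, 0]) cube([3380, 172, 2760]);
translate([100, 503, 0]) cube([172, 5566, 2760]);
translate([3308, 503, 0]) cube([172, 5566, 2760]);


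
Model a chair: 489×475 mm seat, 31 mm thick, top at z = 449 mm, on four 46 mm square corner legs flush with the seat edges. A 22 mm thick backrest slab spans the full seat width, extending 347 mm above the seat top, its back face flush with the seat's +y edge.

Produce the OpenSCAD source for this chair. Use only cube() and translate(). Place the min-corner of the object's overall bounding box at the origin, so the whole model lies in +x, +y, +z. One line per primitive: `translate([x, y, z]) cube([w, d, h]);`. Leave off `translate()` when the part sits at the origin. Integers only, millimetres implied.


translate([0, 0, 418]) cube([489, 475, 31]);
cube([46, 46, 418]);
translate([443, 0, 0]) cube([46, 46, 418]);
translate([0, 429, 0]) cube([46, 46, 418]);
translate([443, 429, 0]) cube([46, 46, 418]);
translate([0, 453, 449]) cube([489, 22, 347]);


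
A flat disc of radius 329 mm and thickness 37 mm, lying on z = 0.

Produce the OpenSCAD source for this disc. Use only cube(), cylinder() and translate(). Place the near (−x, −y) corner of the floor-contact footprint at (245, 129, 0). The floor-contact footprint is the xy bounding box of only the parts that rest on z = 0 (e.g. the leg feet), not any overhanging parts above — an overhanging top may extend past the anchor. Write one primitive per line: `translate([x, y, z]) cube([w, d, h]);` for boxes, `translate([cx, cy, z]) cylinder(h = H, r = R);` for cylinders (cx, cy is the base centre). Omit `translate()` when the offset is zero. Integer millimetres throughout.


translate([574, 458, 0]) cylinder(h = 37, r = 329);


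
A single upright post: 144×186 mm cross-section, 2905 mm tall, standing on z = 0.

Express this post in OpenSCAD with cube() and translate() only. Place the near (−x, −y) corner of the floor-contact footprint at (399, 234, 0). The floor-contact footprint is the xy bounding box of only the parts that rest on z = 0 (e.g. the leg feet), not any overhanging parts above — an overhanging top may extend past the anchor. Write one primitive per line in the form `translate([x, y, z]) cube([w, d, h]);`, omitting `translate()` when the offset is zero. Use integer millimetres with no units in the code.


translate([399, 234, 0]) cube([144, 186, 2905]);


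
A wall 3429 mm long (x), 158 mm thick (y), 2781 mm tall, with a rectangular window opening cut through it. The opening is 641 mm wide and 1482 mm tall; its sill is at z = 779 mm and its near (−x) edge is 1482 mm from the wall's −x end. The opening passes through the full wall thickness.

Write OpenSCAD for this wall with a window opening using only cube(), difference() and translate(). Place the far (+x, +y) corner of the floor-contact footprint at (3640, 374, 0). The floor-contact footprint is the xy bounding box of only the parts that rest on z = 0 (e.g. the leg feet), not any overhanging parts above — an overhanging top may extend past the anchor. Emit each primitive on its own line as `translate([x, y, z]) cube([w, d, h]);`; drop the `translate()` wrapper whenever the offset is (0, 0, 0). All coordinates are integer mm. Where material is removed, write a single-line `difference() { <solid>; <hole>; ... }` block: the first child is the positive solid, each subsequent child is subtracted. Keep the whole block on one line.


difference() { translate([211, 216, 0]) cube([3429, 158, 2781]); translate([1693, 216, 779]) cube([641, 158, 1482]); }


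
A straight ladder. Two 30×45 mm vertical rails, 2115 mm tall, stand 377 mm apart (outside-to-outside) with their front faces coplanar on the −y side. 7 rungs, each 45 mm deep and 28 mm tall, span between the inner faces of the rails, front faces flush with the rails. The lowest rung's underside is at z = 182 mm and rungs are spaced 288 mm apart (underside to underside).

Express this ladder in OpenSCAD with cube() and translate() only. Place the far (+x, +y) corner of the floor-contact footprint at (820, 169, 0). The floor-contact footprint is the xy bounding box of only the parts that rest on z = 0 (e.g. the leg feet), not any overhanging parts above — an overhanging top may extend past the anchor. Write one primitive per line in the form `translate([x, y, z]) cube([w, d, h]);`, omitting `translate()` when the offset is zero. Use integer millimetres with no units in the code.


translate([443, 124, 0]) cube([30, 45, 2115]);
translate([790, 124, 0]) cube([30, 45, 2115]);
translate([473, 124, 182]) cube([317, 45, 28]);
translate([473, 124, 470]) cube([317, 45, 28]);
translate([473, 124, 758]) cube([317, 45, 28]);
translate([473, 124, 1046]) cube([317, 45, 28]);
translate([473, 124, 1334]) cube([317, 45, 28]);
translate([473, 124, 1622]) cube([317, 45, 28]);
translate([473, 124, 1910]) cube([317, 45, 28]);


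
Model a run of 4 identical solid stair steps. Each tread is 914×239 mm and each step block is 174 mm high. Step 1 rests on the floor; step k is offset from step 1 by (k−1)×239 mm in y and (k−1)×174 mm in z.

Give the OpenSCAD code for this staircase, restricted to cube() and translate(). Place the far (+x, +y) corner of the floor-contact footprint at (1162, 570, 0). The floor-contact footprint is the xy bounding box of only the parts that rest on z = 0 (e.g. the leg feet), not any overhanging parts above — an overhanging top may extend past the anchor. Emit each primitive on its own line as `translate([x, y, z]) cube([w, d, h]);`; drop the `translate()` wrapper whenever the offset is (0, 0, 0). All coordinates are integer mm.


translate([248, 331, 0]) cube([914, 239, 174]);
translate([248, 570, 174]) cube([914, 239, 174]);
translate([248, 809, 348]) cube([914, 239, 174]);
translate([248, 1048, 522]) cube([914, 239, 174]);


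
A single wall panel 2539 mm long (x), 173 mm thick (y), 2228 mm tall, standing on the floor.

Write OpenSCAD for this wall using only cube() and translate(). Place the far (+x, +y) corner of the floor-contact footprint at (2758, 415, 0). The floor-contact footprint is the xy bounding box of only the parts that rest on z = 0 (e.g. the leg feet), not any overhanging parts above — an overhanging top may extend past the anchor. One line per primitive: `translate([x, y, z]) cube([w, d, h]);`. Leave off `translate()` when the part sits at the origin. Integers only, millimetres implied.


translate([219, 242, 0]) cube([2539, 173, 2228]);


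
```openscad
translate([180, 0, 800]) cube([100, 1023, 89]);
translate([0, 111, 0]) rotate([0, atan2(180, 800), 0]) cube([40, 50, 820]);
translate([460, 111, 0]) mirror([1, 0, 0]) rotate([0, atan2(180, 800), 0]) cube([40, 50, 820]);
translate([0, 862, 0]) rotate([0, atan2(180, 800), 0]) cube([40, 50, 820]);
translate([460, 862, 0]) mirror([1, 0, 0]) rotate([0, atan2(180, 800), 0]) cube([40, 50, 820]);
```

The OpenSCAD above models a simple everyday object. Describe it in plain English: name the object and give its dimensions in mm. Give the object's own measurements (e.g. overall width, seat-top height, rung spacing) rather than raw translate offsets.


A sawhorse. A 100×1023×89 mm beam (x, y, z) sits on two A-frame leg pairs. Each pair is two raked legs of 40×50 mm section (50 mm along y) splaying symmetrically in x. Each leg rises 800 mm vertically over 180 mm of horizontal reach and is 820 mm long along its own axis. Every leg's outer bottom edge rests on the floor and its outer top edge meets a bottom edge of the beam — the left legs (tilting toward +x) meet the beam's −x bottom edge, the right legs (their mirror images, tilting toward −x) meet its +x bottom edge — so the leg tops tuck under the beam, the beam's underside is 800 mm above the floor, and the feet are 460 mm apart outside-to-outside with the beam centred between them. The two leg pairs are set in 111 mm from either end of the beam.


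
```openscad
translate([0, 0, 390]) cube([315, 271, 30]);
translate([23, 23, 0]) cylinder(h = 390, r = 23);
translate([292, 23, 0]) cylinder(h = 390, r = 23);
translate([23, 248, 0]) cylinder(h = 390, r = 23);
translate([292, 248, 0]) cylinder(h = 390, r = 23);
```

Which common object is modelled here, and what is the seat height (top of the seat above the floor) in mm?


A stool. The seat height is 420 mm.

A 315×271×30 slab at z = 390 on four corner cylinders — a stool. The seat top is 390 + 30 = 420 mm.


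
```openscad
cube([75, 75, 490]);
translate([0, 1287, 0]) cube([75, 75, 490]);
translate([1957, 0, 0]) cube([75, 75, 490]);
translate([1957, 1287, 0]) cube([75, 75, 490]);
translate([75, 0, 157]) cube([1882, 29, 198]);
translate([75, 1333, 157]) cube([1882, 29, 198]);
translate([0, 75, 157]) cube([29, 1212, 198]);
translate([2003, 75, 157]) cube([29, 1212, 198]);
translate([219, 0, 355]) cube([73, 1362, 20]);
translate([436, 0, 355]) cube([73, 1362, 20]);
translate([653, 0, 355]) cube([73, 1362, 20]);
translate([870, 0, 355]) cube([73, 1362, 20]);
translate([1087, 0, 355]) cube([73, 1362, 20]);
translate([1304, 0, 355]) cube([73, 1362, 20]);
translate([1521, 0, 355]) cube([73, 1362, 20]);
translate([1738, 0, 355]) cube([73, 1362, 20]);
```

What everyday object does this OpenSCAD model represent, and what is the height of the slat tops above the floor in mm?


A bed frame. The slat-top height is 375 mm.

Four posts, four rails, and a row of slats — a bed frame. Slats sit on the rails at z = 157 + 198 = 355; with slat thickness 20, the top is 375 mm.


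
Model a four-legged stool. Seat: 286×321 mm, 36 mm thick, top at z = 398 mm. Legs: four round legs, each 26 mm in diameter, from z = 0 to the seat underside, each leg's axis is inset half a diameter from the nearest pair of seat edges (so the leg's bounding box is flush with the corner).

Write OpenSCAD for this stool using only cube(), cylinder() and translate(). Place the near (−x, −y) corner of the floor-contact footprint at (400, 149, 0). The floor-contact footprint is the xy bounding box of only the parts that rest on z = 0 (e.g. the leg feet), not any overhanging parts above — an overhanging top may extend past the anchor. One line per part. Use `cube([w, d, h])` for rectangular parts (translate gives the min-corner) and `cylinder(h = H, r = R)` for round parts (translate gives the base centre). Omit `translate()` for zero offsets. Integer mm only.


// leg_h = 398 - 36 = 362
translate([400, 149, 362]) cube([286, 321, 36]);
translate([413, 162, 0]) cylinder(h = 362, r = 13);
translate([673, 162, 0]) cylinder(h = 362, r = 13);
translate([413, 457, 0]) cylinder(h = 362, r = 13);
translate([673, 457, 0]) cylinder(h = 362, r = 13);


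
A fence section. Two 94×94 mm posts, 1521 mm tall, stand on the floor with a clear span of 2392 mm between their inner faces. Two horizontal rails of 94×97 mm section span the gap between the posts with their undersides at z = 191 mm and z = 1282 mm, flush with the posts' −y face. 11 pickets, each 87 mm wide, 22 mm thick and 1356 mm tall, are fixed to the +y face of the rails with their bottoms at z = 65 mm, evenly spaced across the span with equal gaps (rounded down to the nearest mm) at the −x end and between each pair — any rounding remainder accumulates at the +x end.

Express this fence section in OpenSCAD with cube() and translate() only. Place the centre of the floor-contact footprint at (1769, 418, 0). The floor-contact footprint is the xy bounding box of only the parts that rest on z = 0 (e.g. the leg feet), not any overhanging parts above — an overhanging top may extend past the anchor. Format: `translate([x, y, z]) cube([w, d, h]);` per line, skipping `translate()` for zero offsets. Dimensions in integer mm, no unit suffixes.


translate([479, 371, 0]) cube([94, 94, 1521]);
translate([2965, 371, 0]) cube([94, 94, 1521]);
translate([573, 371, 191]) cube([2392, 94, 97]);
translate([573, 371, 1282]) cube([2392, 94, 97]);
translate([692, 465, 65]) cube([87, 22, 1356]);
translate([898, 465, 65]) cube([87, 22, 1356]);
translate([1104, 465, 65]) cube([87, 22, 1356]);
translate([1310, 465, 65]) cube([87, 22, 1356]);
translate([1516, 465, 65]) cube([87, 22, 1356]);
translate([1722, 465, 65]) cube([87, 22, 1356]);
translate([1928, 465, 65]) cube([87, 22, 1356]);
translate([2134, 465, 65]) cube([87, 22, 1356]);
translate([2340, 465, 65]) cube([87, 22, 1356]);
translate([2546, 465, 65]) cube([87, 22, 1356]);
translate([2752, 465, 65]) cube([87, 22, 1356]);


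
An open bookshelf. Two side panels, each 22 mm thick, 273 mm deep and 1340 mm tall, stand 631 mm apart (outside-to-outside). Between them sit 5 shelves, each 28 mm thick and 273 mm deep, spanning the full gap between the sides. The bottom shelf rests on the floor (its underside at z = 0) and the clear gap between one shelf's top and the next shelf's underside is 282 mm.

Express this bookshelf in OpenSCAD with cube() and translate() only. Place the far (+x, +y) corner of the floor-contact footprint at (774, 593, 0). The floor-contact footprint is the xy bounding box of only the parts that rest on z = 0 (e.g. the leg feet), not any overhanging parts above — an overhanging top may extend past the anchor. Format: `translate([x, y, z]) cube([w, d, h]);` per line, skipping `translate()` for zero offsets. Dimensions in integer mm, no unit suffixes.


translate([143, 320, 0]) cube([22, 273, 1340]);
translate([752, 320, 0]) cube([22, 273, 1340]);
translate([165, 320, 0]) cube([587, 273, 28]);
translate([165, 320, 310]) cube([587, 273, 28]);
translate([165, 320, 620]) cube([587, 273, 28]);
translate([165, 320, 930]) cube([587, 273, 28]);
translate([165, 320, 1240]) cube([587, 273, 28]);


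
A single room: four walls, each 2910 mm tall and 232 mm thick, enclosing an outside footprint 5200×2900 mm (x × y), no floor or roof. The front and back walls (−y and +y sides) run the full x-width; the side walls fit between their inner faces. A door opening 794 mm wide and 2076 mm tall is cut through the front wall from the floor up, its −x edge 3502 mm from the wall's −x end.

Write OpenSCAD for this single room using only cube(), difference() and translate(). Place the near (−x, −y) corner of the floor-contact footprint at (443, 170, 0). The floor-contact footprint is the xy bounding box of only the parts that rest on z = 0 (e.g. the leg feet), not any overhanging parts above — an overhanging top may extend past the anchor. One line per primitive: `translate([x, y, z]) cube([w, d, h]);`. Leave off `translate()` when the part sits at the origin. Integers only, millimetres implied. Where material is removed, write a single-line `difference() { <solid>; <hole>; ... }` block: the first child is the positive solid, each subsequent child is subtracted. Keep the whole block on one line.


difference() { translate([443, 170, 0]) cube([5200, 232, 2910]); translate([3945, 170, 0]) cube([794, 232, 2076]); }
translate([443, 2838, 0]) cube([5200, 232, 2910]);
translate([443, 402, 0]) cube([232, 2436, 2910]);
translate([5411, 402, 0]) cube([232, 2436, 2910]);


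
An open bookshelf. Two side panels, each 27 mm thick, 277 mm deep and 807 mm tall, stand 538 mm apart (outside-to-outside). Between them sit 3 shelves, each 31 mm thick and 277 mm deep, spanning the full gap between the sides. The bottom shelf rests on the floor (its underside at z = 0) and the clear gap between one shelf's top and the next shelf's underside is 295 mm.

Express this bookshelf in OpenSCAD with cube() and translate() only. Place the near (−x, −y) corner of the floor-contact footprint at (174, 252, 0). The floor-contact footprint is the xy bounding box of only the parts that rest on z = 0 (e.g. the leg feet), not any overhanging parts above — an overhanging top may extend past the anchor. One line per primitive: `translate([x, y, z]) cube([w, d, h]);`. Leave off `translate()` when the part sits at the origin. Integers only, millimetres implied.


translate([174, 252, 0]) cube([27, 277, 807]);
translate([685, 252, 0]) cube([27, 277, 807]);
translate([201, 252, 0]) cube([484, 277, 31]);
translate([201, 252, 326]) cube([484, 277, 31]);
translate([201, 252, 652]) cube([484, 277, 31]);


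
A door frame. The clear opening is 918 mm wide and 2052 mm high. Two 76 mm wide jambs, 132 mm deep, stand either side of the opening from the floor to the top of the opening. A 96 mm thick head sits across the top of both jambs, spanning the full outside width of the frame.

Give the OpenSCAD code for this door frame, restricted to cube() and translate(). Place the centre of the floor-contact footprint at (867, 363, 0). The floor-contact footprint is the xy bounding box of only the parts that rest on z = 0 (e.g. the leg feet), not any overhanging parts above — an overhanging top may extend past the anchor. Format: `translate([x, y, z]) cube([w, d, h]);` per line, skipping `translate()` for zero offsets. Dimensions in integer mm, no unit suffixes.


translate([332, 297, 0]) cube([76, 132, 2052]);
translate([1326, 297, 0]) cube([76, 132, 2052]);
translate([332, 297, 2052]) cube([1070, 132, 96]);


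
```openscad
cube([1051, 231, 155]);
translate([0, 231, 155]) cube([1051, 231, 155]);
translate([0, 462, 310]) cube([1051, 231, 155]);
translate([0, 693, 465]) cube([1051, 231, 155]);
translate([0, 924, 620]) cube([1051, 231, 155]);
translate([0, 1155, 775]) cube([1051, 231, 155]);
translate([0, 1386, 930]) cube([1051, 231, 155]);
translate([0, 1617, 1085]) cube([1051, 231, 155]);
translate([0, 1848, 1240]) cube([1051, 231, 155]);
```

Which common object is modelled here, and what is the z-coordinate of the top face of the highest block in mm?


A staircase. The total rise is 1395 mm.

9 identical blocks, each offset up and back from the previous — a staircase. Each step is 155 mm tall and there are 9 of them, so the total rise is 9 × 155 = 1395 mm.


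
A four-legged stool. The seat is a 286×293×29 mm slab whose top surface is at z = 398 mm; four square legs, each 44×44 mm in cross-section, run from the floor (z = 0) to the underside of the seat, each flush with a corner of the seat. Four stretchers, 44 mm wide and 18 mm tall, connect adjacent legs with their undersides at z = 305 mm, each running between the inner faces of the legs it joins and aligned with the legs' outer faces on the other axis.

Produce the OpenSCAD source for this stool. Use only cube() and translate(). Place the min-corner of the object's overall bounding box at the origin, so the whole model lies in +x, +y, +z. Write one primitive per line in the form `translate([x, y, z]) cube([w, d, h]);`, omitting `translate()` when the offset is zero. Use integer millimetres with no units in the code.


translate([0, 0, 369]) cube([286, 293, 29]);
cube([44, 44, 369]);
translate([242, 0, 0]) cube([44, 44, 369]);
translate([0, 249, 0]) cube([44, 44, 369]);
translate([242, 249, 0]) cube([44, 44, 369]);
translate([44, 0, 305]) cube([198, 44, 18]);
translate([44, 249, 305]) cube([198, 44, 18]);
translate([0, 44, 305]) cube([44, 205, 18]);
translate([242, 44, 305]) cube([44, 205, 18]);
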